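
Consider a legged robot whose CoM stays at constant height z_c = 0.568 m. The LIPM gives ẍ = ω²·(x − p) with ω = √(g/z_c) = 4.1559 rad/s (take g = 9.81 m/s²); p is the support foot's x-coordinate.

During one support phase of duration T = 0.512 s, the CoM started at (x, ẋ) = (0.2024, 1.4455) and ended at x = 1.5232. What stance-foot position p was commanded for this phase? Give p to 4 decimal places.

ωT = 4.1559·0.512 = 2.127821; cosh(ωT) = 4.257823, sinh(ωT) = 4.138726
x(T) = p + (x₀−p)·cosh(ωT) + (ẋ₀/ω)·sinh(ωT) ⇒ p·(1 − cosh) = x(T) − x₀·cosh − (ẋ₀/ω)·sinh
numerator   = 1.5232 − (0.2024)·4.257823 − (1.4455/4.1559)·4.138726 = -0.778110
denominator = 1 − 4.257823 = -3.257823
p = -0.778110 / -3.257823 = 0.2388

p = 0.2388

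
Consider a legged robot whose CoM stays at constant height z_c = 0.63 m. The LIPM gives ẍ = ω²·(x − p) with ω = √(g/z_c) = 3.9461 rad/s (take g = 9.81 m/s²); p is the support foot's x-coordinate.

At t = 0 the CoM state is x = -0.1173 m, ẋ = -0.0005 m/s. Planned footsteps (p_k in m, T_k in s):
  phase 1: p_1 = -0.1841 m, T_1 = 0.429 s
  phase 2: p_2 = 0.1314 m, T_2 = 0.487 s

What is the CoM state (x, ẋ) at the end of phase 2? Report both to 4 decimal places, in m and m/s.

phase 1: p=-0.1841, T=0.429, ωT=1.692877, cosh=2.809542, sinh=2.625553; start (x,ẋ)=(-0.117300, -0.000500) → end (x,ẋ)=(0.003245, 0.690690)
phase 2: p=0.1314, T=0.487, ωT=1.921751, cosh=3.489630, sinh=3.343280; start (x,ẋ)=(0.003245, 0.690690) → end (x,ẋ)=(0.269363, 0.719509)

x = 0.2694, ẋ = 0.7195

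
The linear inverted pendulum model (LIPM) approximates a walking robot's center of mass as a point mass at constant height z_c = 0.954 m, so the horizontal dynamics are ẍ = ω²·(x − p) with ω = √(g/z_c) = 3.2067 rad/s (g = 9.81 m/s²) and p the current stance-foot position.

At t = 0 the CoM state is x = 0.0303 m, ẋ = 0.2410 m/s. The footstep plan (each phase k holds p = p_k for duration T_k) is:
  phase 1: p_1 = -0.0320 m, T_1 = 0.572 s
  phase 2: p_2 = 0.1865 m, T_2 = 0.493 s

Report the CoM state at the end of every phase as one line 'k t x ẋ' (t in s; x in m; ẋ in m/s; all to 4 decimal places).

1 0.5720 0.3972 1.3830
2 1.0650 1.7237 5.0748

phase 1: p=-0.0320, T=0.572, ωT=1.834232, cosh=3.210031, sinh=3.050295; start (x,ẋ)=(0.030300, 0.241000) → end (x,ẋ)=(0.397230, 1.382998)
phase 2: p=0.1865, T=0.493, ωT=1.580903, cosh=2.532566, sinh=2.326777; start (x,ẋ)=(0.397230, 1.382998) → end (x,ẋ)=(1.723689, 5.074850)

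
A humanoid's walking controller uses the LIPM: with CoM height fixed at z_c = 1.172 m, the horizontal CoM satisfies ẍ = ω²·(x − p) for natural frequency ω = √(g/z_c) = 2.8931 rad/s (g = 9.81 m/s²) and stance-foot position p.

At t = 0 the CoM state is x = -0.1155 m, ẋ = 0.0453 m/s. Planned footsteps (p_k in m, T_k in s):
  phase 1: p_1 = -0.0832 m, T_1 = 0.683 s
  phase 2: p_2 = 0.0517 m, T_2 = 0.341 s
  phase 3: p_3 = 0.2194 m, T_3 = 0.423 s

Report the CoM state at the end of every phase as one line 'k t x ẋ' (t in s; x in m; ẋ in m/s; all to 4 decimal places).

1 0.6830 -0.1465 -0.1640
2 1.0240 -0.3166 -0.9128
3 1.4470 -1.2605 -4.0940

phase 1: p=-0.0832, T=0.683, ωT=1.975987, cosh=3.676181, sinh=3.537557; start (x,ẋ)=(-0.115500, 0.045300) → end (x,ẋ)=(-0.146550, -0.164044)
phase 2: p=0.0517, T=0.341, ωT=0.986547, cosh=1.527410, sinh=1.154548; start (x,ẋ)=(-0.146550, -0.164044) → end (x,ẋ)=(-0.316573, -0.912760)
phase 3: p=0.2194, T=0.423, ωT=1.223781, cosh=1.847068, sinh=1.552952; start (x,ẋ)=(-0.316573, -0.912760) → end (x,ẋ)=(-1.260529, -4.093976)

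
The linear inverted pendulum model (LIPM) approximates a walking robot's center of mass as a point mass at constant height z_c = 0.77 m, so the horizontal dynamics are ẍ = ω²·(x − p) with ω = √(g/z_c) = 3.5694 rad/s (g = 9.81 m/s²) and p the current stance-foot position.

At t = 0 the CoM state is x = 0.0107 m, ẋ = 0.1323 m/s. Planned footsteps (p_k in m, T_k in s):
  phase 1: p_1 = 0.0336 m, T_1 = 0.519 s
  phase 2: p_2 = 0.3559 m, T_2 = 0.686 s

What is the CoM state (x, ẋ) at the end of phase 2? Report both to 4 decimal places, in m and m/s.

x = -1.0007, ẋ = -4.7400

phase 1: p=0.0336, T=0.519, ωT=1.852519, cosh=3.266350, sinh=3.109508; start (x,ẋ)=(0.010700, 0.132300) → end (x,ẋ)=(0.074055, 0.177969)
phase 2: p=0.3559, T=0.686, ωT=2.448608, cosh=5.829323, sinh=5.742909; start (x,ẋ)=(0.074055, 0.177969) → end (x,ẋ)=(-1.000728, -4.740034)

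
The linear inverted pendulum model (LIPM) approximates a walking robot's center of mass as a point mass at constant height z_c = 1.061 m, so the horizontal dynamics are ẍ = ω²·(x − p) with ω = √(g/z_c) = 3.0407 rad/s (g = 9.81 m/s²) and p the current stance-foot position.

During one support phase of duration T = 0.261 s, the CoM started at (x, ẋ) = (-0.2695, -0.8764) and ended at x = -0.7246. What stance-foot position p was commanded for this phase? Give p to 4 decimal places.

ωT = 3.0407·0.261 = 0.793623; cosh(ωT) = 1.331798, sinh(ωT) = 0.879595
x(T) = p + (x₀−p)·cosh(ωT) + (ẋ₀/ω)·sinh(ωT) ⇒ p·(1 − cosh) = x(T) − x₀·cosh − (ẋ₀/ω)·sinh
numerator   = -0.7246 − (-0.2695)·1.331798 − (-0.8764/3.0407)·0.879595 = -0.112161
denominator = 1 − 1.331798 = -0.331798
p = -0.112161 / -0.331798 = 0.3380

p = 0.3380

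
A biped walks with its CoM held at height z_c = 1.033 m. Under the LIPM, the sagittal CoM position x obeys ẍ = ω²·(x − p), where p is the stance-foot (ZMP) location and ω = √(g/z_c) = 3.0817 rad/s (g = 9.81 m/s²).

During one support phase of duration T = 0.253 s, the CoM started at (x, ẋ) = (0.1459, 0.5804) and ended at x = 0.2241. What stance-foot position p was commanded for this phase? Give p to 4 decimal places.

p = 0.4086

ωT = 3.0817·0.253 = 0.779670; cosh(ωT) = 1.319655, sinh(ωT) = 0.861098
x(T) = p + (x₀−p)·cosh(ωT) + (ẋ₀/ω)·sinh(ωT) ⇒ p·(1 − cosh) = x(T) − x₀·cosh − (ẋ₀/ω)·sinh
numerator   = 0.2241 − (0.1459)·1.319655 − (0.5804/3.0817)·0.861098 = -0.130615
denominator = 1 − 1.319655 = -0.319655
p = -0.130615 / -0.319655 = 0.4086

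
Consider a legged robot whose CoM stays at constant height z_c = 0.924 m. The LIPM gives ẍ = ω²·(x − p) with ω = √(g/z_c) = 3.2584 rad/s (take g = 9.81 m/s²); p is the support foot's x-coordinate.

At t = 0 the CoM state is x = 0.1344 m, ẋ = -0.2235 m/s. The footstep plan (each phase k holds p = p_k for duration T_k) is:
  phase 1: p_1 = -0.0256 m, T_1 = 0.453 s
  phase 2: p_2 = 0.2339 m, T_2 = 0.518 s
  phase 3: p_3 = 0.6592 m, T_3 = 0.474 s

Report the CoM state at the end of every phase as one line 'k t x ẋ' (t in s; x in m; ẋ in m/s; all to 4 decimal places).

1 0.4530 0.2005 0.5665
2 0.9710 0.5946 1.3000
3 1.4450 1.3930 2.7134

phase 1: p=-0.0256, T=0.453, ωT=1.476055, cosh=2.302094, sinh=2.073557; start (x,ẋ)=(0.134400, -0.223500) → end (x,ẋ)=(0.200506, 0.566518)
phase 2: p=0.2339, T=0.518, ωT=1.687851, cosh=2.796382, sinh=2.611466; start (x,ẋ)=(0.200506, 0.566518) → end (x,ẋ)=(0.594557, 1.300043)
phase 3: p=0.6592, T=0.474, ωT=1.544482, cosh=2.449482, sinh=2.236060; start (x,ẋ)=(0.594557, 1.300043) → end (x,ẋ)=(1.393005, 2.713443)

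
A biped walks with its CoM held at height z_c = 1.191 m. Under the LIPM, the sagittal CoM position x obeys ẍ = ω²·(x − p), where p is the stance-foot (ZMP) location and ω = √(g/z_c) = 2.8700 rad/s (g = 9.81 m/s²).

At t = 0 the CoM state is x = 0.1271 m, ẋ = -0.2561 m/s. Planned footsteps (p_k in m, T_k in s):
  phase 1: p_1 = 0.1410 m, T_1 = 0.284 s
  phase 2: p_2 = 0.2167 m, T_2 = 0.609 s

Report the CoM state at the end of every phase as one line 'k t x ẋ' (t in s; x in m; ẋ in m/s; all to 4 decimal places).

1 0.2840 0.0412 -0.3822
2 0.8930 -0.6733 -2.5332

phase 1: p=0.1410, T=0.284, ωT=0.815080, cosh=1.350980, sinh=0.908376; start (x,ẋ)=(0.127100, -0.256100) → end (x,ẋ)=(0.041164, -0.382224)
phase 2: p=0.2167, T=0.609, ωT=1.747830, cosh=2.958140, sinh=2.783989; start (x,ẋ)=(0.041164, -0.382224) → end (x,ẋ)=(-0.673330, -2.533214)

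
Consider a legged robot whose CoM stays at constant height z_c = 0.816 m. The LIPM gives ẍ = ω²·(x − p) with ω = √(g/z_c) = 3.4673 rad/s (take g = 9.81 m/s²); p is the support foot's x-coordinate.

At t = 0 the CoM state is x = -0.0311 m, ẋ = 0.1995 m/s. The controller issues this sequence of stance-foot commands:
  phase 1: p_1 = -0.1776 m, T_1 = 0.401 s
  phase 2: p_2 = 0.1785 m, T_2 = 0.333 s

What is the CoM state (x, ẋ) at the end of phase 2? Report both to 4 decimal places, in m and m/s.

phase 1: p=-0.1776, T=0.401, ωT=1.390387, cosh=2.132692, sinh=1.883713; start (x,ẋ)=(-0.031100, 0.199500) → end (x,ẋ)=(0.243224, 1.382322)
phase 2: p=0.1785, T=0.333, ωT=1.154611, cosh=1.743984, sinh=1.428804; start (x,ẋ)=(0.243224, 1.382322) → end (x,ẋ)=(0.861004, 2.731395)

x = 0.8610, ẋ = 2.7314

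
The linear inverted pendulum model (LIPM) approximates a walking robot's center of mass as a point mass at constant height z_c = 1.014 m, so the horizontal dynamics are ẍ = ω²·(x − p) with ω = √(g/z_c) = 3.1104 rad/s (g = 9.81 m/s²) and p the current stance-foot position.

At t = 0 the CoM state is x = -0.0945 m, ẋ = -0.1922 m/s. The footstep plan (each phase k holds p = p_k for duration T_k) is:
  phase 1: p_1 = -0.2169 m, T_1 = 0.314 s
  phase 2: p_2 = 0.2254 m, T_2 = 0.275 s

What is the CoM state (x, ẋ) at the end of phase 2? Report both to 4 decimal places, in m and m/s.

phase 1: p=-0.2169, T=0.314, ωT=0.976666, cosh=1.516076, sinh=1.139511; start (x,ẋ)=(-0.094500, -0.192200) → end (x,ẋ)=(-0.101746, 0.142437)
phase 2: p=0.2254, T=0.275, ωT=0.855360, cosh=1.388676, sinh=0.963545; start (x,ẋ)=(-0.101746, 0.142437) → end (x,ẋ)=(-0.184775, -0.782661)

x = -0.1848, ẋ = -0.7827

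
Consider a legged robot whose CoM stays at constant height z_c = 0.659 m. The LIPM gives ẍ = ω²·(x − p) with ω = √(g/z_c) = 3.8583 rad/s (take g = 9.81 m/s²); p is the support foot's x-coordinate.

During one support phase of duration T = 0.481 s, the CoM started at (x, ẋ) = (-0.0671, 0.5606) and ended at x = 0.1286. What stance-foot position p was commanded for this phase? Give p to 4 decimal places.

p = 0.0461

ωT = 3.8583·0.481 = 1.855842; cosh(ωT) = 3.276703, sinh(ωT) = 3.120382
x(T) = p + (x₀−p)·cosh(ωT) + (ẋ₀/ω)·sinh(ωT) ⇒ p·(1 − cosh) = x(T) − x₀·cosh − (ẋ₀/ω)·sinh
numerator   = 0.1286 − (-0.0671)·3.276703 − (0.5606/3.8583)·3.120382 = -0.104916
denominator = 1 − 3.276703 = -2.276703
p = -0.104916 / -2.276703 = 0.0461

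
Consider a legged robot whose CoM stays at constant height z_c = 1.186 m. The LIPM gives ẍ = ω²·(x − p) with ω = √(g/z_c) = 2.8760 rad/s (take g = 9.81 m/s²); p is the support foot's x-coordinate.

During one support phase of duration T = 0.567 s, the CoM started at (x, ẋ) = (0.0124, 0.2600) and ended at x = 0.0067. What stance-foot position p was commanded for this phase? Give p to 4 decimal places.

ωT = 2.8760·0.567 = 1.630692; cosh(ωT) = 2.651601, sinh(ωT) = 2.455807
x(T) = p + (x₀−p)·cosh(ωT) + (ẋ₀/ω)·sinh(ωT) ⇒ p·(1 − cosh) = x(T) − x₀·cosh − (ẋ₀/ω)·sinh
numerator   = 0.0067 − (0.0124)·2.651601 − (0.2600/2.8760)·2.455807 = -0.248193
denominator = 1 − 2.651601 = -1.651601
p = -0.248193 / -1.651601 = 0.1503

p = 0.1503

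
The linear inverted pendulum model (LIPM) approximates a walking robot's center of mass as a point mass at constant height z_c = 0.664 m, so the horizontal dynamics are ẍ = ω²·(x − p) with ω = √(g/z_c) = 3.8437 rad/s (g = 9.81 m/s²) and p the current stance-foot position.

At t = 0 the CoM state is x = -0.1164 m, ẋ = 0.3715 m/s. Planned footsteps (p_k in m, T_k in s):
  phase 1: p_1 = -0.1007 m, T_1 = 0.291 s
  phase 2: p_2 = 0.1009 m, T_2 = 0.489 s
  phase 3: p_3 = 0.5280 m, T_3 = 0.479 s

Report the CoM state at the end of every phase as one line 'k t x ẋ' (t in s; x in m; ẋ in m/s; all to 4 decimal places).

1 0.2910 0.0048 0.5467
2 0.7800 0.2338 0.6508
3 1.2590 0.0977 -1.3714

phase 1: p=-0.1007, T=0.291, ωT=1.118517, cosh=1.693538, sinh=1.366774; start (x,ẋ)=(-0.116400, 0.371500) → end (x,ẋ)=(0.004812, 0.546670)
phase 2: p=0.1009, T=0.489, ωT=1.879569, cosh=3.351669, sinh=3.199014; start (x,ẋ)=(0.004812, 0.546670) → end (x,ẋ)=(0.233826, 0.650759)
phase 3: p=0.5280, T=0.479, ωT=1.841132, cosh=3.231155, sinh=3.072517; start (x,ẋ)=(0.233826, 0.650759) → end (x,ẋ)=(0.097670, -1.371449)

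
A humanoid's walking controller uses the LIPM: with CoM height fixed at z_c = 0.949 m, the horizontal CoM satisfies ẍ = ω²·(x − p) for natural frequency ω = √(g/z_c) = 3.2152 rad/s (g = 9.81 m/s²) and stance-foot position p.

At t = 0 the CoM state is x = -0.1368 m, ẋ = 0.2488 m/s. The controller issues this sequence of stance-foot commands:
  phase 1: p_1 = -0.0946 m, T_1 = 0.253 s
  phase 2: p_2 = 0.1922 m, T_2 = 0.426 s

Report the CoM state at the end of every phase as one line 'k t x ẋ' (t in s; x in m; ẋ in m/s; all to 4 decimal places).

phase 1: p=-0.0946, T=0.253, ωT=0.813446, cosh=1.349497, sinh=0.906169; start (x,ẋ)=(-0.136800, 0.248800) → end (x,ẋ)=(-0.081427, 0.212805)
phase 2: p=0.1922, T=0.426, ωT=1.369675, cosh=2.094131, sinh=1.839942; start (x,ẋ)=(-0.081427, 0.212805) → end (x,ẋ)=(-0.259031, -1.173078)

1 0.2530 -0.0814 0.2128
2 0.6790 -0.2590 -1.1731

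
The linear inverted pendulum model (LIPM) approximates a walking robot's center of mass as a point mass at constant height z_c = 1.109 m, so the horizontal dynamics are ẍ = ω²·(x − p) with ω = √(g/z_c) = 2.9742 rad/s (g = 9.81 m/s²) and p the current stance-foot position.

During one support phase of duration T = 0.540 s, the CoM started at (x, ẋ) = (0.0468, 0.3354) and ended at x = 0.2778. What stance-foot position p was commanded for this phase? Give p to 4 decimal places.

ωT = 2.9742·0.540 = 1.606068; cosh(ωT) = 2.591927, sinh(ωT) = 2.391252
x(T) = p + (x₀−p)·cosh(ωT) + (ẋ₀/ω)·sinh(ωT) ⇒ p·(1 − cosh) = x(T) − x₀·cosh − (ẋ₀/ω)·sinh
numerator   = 0.2778 − (0.0468)·2.591927 − (0.3354/2.9742)·2.391252 = -0.113163
denominator = 1 − 2.591927 = -1.591927
p = -0.113163 / -1.591927 = 0.0711

p = 0.0711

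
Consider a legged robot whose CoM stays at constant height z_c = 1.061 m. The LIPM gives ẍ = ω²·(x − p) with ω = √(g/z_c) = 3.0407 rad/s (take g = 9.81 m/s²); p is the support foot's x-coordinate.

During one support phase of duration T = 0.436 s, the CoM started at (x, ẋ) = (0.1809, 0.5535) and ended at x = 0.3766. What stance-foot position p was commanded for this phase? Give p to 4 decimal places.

p = 0.3018

ωT = 3.0407·0.436 = 1.325745; cosh(ωT) = 2.015297, sinh(ωT) = 1.749693
x(T) = p + (x₀−p)·cosh(ωT) + (ẋ₀/ω)·sinh(ωT) ⇒ p·(1 − cosh) = x(T) − x₀·cosh − (ẋ₀/ω)·sinh
numerator   = 0.3766 − (0.1809)·2.015297 − (0.5535/3.0407)·1.749693 = -0.306465
denominator = 1 − 2.015297 = -1.015297
p = -0.306465 / -1.015297 = 0.3018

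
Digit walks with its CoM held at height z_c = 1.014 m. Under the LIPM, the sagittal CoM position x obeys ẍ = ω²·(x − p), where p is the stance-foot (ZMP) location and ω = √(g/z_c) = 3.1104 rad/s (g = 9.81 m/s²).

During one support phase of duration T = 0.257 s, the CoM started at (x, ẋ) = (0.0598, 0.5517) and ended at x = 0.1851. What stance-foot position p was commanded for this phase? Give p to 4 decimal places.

ωT = 3.1104·0.257 = 0.799373; cosh(ωT) = 1.336878, sinh(ωT) = 0.887267
x(T) = p + (x₀−p)·cosh(ωT) + (ẋ₀/ω)·sinh(ωT) ⇒ p·(1 − cosh) = x(T) − x₀·cosh − (ẋ₀/ω)·sinh
numerator   = 0.1851 − (0.0598)·1.336878 − (0.5517/3.1104)·0.887267 = -0.052222
denominator = 1 − 1.336878 = -0.336878
p = -0.052222 / -0.336878 = 0.1550

p = 0.1550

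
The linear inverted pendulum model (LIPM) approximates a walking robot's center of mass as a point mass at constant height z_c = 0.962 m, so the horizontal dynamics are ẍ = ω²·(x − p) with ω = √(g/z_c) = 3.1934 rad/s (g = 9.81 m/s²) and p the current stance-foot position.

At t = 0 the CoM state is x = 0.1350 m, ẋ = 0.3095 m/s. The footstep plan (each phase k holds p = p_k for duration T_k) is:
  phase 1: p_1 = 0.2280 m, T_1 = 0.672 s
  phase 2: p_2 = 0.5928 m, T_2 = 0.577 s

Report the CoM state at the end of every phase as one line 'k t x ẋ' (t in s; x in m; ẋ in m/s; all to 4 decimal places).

1 0.6720 0.2336 0.0890
2 1.2490 -0.4836 -3.2415

phase 1: p=0.2280, T=0.672, ωT=2.145965, cosh=4.333621, sinh=4.216666; start (x,ẋ)=(0.135000, 0.309500) → end (x,ẋ)=(0.233647, 0.088964)
phase 2: p=0.5928, T=0.577, ωT=1.842592, cosh=3.235643, sinh=3.077236; start (x,ẋ)=(0.233647, 0.088964) → end (x,ẋ)=(-0.483563, -3.241487)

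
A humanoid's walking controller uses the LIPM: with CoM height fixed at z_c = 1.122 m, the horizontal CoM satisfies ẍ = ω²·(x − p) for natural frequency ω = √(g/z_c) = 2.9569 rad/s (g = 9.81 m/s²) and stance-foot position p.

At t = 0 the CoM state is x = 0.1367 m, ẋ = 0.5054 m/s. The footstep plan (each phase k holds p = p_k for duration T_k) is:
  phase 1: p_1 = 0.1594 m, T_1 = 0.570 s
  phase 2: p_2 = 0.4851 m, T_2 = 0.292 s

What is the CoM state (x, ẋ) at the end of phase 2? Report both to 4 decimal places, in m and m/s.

x = 0.9708, ẋ = 1.8869

phase 1: p=0.1594, T=0.570, ωT=1.685433, cosh=2.790075, sinh=2.604711; start (x,ẋ)=(0.136700, 0.505400) → end (x,ẋ)=(0.541268, 1.235272)
phase 2: p=0.4851, T=0.292, ωT=0.863415, cosh=1.396482, sinh=0.974762; start (x,ẋ)=(0.541268, 1.235272) → end (x,ẋ)=(0.970754, 1.886927)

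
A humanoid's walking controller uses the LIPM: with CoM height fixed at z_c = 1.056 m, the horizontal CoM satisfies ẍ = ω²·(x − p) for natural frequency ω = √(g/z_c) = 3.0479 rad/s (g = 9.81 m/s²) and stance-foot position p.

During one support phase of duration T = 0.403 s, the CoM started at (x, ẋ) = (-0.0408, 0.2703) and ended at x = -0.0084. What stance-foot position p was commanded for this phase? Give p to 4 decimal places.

p = 0.0834

ωT = 3.0479·0.403 = 1.228304; cosh(ωT) = 1.854110, sinh(ωT) = 1.561321
x(T) = p + (x₀−p)·cosh(ωT) + (ẋ₀/ω)·sinh(ωT) ⇒ p·(1 − cosh) = x(T) − x₀·cosh − (ẋ₀/ω)·sinh
numerator   = -0.0084 − (-0.0408)·1.854110 − (0.2703/3.0479)·1.561321 = -0.071217
denominator = 1 − 1.854110 = -0.854110
p = -0.071217 / -0.854110 = 0.0834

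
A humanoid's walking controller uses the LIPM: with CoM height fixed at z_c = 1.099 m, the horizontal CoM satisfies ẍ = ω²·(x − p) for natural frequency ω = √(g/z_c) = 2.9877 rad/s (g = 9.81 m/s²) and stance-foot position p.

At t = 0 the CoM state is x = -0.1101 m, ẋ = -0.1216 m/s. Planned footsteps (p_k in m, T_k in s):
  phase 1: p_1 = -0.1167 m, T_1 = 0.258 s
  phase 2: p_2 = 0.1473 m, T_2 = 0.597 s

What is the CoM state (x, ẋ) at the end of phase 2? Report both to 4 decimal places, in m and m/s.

phase 1: p=-0.1167, T=0.258, ωT=0.770827, cosh=1.312091, sinh=0.849461; start (x,ẋ)=(-0.110100, -0.121600) → end (x,ẋ)=(-0.142613, -0.142800)
phase 2: p=0.1473, T=0.597, ωT=1.783657, cosh=3.059802, sinh=2.891779; start (x,ẋ)=(-0.142613, -0.142800) → end (x,ẋ)=(-0.877993, -2.941725)

x = -0.8780, ẋ = -2.9417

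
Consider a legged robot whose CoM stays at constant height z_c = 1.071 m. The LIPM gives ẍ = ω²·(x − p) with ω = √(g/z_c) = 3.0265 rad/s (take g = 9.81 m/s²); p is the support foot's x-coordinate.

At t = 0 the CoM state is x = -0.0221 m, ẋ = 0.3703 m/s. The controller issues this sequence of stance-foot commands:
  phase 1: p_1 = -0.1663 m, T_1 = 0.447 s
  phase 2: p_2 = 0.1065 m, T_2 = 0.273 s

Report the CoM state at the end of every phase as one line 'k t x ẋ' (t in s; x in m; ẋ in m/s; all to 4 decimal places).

1 0.4470 0.3521 1.5518
2 0.7200 0.9143 2.7988

phase 1: p=-0.1663, T=0.447, ωT=1.352845, cosh=2.063461, sinh=1.804957; start (x,ẋ)=(-0.022100, 0.370300) → end (x,ẋ)=(0.352092, 1.551821)
phase 2: p=0.1065, T=0.273, ωT=0.826235, cosh=1.361197, sinh=0.923503; start (x,ẋ)=(0.352092, 1.551821) → end (x,ẋ)=(0.914320, 2.798759)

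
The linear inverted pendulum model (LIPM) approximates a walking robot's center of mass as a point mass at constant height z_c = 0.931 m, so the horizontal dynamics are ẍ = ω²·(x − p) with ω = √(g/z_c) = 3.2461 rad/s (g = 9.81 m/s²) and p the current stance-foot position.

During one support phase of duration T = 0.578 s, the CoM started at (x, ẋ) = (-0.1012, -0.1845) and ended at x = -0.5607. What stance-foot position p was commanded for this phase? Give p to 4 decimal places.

ωT = 3.2461·0.578 = 1.876246; cosh(ωT) = 3.341056, sinh(ωT) = 3.187892
x(T) = p + (x₀−p)·cosh(ωT) + (ẋ₀/ω)·sinh(ωT) ⇒ p·(1 − cosh) = x(T) − x₀·cosh − (ẋ₀/ω)·sinh
numerator   = -0.5607 − (-0.1012)·3.341056 − (-0.1845/3.2461)·3.187892 = -0.041394
denominator = 1 − 3.341056 = -2.341056
p = -0.041394 / -2.341056 = 0.0177

p = 0.0177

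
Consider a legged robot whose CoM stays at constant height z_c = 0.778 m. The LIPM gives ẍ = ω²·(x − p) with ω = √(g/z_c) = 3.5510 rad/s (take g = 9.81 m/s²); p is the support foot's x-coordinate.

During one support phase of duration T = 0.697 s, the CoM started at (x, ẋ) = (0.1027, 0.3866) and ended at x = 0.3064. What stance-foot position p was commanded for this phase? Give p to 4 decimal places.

ωT = 3.5510·0.697 = 2.475047; cosh(ωT) = 5.983212, sinh(ωT) = 5.899053
x(T) = p + (x₀−p)·cosh(ωT) + (ẋ₀/ω)·sinh(ωT) ⇒ p·(1 − cosh) = x(T) − x₀·cosh − (ẋ₀/ω)·sinh
numerator   = 0.3064 − (0.1027)·5.983212 − (0.3866/3.5510)·5.899053 = -0.950310
denominator = 1 − 5.983212 = -4.983212
p = -0.950310 / -4.983212 = 0.1907

p = 0.1907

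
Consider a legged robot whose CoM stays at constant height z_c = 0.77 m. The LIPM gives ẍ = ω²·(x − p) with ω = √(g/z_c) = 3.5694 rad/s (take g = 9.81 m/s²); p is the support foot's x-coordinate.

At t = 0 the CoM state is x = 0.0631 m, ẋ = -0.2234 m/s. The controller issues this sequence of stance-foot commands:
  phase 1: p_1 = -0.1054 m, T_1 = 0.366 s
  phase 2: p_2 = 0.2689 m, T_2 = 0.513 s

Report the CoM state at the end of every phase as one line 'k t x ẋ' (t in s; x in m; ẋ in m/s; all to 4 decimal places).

phase 1: p=-0.1054, T=0.366, ωT=1.306400, cosh=1.981825, sinh=1.711032; start (x,ẋ)=(0.063100, -0.223400) → end (x,ẋ)=(0.121448, 0.586350)
phase 2: p=0.2689, T=0.513, ωT=1.831102, cosh=3.200499, sinh=3.040262; start (x,ẋ)=(0.121448, 0.586350) → end (x,ẋ)=(0.296409, 0.276479)

1 0.3660 0.1214 0.5864
2 0.8790 0.2964 0.2765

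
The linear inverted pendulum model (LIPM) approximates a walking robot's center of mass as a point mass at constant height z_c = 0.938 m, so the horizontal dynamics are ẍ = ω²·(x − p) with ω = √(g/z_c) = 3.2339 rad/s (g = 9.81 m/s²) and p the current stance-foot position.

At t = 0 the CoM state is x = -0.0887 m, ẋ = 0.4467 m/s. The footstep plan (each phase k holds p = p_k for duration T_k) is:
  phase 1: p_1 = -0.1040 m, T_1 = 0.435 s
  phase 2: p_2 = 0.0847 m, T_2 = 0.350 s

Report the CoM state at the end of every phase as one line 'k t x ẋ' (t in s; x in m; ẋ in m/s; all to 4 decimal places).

1 0.4350 0.1942 1.0615
2 0.7850 0.7282 2.3091

phase 1: p=-0.1040, T=0.435, ωT=1.406747, cosh=2.163795, sinh=1.918856; start (x,ẋ)=(-0.088700, 0.446700) → end (x,ẋ)=(0.194158, 1.061510)
phase 2: p=0.0847, T=0.350, ωT=1.131865, cosh=1.711933, sinh=1.389502; start (x,ẋ)=(0.194158, 1.061510) → end (x,ẋ)=(0.728182, 2.309086)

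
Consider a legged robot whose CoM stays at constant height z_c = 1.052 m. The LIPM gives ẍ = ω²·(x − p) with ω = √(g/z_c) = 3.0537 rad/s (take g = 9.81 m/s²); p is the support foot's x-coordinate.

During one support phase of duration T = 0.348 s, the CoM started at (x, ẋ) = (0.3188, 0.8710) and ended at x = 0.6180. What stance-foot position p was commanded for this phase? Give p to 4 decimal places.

ωT = 3.0537·0.348 = 1.062688; cosh(ωT) = 1.619832, sinh(ωT) = 1.274306
x(T) = p + (x₀−p)·cosh(ωT) + (ẋ₀/ω)·sinh(ωT) ⇒ p·(1 − cosh) = x(T) − x₀·cosh − (ẋ₀/ω)·sinh
numerator   = 0.6180 − (0.3188)·1.619832 − (0.8710/3.0537)·1.274306 = -0.261870
denominator = 1 − 1.619832 = -0.619832
p = -0.261870 / -0.619832 = 0.4225

p = 0.4225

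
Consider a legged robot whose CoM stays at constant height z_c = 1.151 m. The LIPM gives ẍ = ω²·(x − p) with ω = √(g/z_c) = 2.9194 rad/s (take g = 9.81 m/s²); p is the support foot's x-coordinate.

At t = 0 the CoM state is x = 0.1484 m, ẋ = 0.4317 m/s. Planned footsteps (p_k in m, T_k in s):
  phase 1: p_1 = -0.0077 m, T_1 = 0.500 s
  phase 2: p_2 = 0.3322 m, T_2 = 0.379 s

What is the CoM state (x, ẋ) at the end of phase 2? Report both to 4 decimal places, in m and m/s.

x = 1.7406, ẋ = 4.4382

phase 1: p=-0.0077, T=0.500, ωT=1.459700, cosh=2.268487, sinh=2.036181; start (x,ẋ)=(0.148400, 0.431700) → end (x,ẋ)=(0.647507, 1.907231)
phase 2: p=0.3322, T=0.379, ωT=1.106453, cosh=1.677172, sinh=1.346442; start (x,ẋ)=(0.647507, 1.907231) → end (x,ẋ)=(1.740648, 4.438162)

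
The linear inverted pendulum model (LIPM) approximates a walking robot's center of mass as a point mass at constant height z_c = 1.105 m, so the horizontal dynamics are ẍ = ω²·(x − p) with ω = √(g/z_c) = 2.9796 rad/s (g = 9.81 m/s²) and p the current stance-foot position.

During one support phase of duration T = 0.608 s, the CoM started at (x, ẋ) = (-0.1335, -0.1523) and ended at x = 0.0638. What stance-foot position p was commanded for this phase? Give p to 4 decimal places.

p = -0.2967

ωT = 2.9796·0.608 = 1.811597; cosh(ωT) = 3.141803, sinh(ωT) = 2.978410
x(T) = p + (x₀−p)·cosh(ωT) + (ẋ₀/ω)·sinh(ωT) ⇒ p·(1 − cosh) = x(T) − x₀·cosh − (ẋ₀/ω)·sinh
numerator   = 0.0638 − (-0.1335)·3.141803 − (-0.1523/2.9796)·2.978410 = 0.635470
denominator = 1 − 3.141803 = -2.141803
p = 0.635470 / -2.141803 = -0.2967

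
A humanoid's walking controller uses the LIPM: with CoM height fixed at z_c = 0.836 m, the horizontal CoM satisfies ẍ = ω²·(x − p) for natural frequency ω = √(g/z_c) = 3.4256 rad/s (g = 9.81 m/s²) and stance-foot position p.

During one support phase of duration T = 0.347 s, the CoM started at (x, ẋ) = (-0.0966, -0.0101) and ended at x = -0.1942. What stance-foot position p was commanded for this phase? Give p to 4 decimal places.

ωT = 3.4256·0.347 = 1.188683; cosh(ωT) = 1.793689, sinh(ωT) = 1.489067
x(T) = p + (x₀−p)·cosh(ωT) + (ẋ₀/ω)·sinh(ωT) ⇒ p·(1 − cosh) = x(T) − x₀·cosh − (ẋ₀/ω)·sinh
numerator   = -0.1942 − (-0.0966)·1.793689 − (-0.0101/3.4256)·1.489067 = -0.016539
denominator = 1 − 1.793689 = -0.793689
p = -0.016539 / -0.793689 = 0.0208

p = 0.0208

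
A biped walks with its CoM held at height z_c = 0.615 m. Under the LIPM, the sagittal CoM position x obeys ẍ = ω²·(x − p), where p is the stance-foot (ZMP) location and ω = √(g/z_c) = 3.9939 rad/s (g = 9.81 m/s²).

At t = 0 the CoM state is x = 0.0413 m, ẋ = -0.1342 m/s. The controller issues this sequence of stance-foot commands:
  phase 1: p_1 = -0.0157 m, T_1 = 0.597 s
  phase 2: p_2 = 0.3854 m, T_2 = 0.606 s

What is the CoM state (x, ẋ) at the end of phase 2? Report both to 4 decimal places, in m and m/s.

phase 1: p=-0.0157, T=0.597, ωT=2.384358, cosh=5.472122, sinh=5.379974; start (x,ẋ)=(0.041300, -0.134200) → end (x,ẋ)=(0.115437, 0.490405)
phase 2: p=0.3854, T=0.606, ωT=2.420303, cosh=5.669083, sinh=5.580189; start (x,ẋ)=(0.115437, 0.490405) → end (x,ẋ)=(-0.459859, -3.236440)

x = -0.4599, ẋ = -3.2364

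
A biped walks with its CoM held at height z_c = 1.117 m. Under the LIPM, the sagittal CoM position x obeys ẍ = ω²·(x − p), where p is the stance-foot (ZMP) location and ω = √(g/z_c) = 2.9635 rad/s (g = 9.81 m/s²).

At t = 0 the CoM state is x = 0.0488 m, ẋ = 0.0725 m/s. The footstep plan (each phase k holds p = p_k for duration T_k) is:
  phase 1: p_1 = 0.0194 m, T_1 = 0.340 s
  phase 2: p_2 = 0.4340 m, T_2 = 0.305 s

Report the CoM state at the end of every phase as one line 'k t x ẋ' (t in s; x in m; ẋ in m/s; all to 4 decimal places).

1 0.3400 0.0941 0.2159
2 0.6450 0.0207 -0.7294

phase 1: p=0.0194, T=0.340, ωT=1.007590, cosh=1.552045, sinh=1.186947; start (x,ẋ)=(0.048800, 0.072500) → end (x,ẋ)=(0.094068, 0.215938)
phase 2: p=0.4340, T=0.305, ωT=0.903867, cosh=1.437067, sinh=1.032067; start (x,ẋ)=(0.094068, 0.215938) → end (x,ẋ)=(0.020697, -0.729375)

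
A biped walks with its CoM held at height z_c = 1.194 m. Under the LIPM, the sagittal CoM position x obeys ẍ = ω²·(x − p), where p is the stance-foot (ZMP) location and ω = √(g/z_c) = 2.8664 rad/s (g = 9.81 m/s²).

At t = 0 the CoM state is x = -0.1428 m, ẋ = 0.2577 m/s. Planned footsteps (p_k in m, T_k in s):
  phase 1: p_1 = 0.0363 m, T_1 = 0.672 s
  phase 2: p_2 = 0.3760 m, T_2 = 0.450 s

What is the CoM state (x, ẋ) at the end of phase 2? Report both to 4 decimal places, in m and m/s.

x = -1.4050, ẋ = -4.8060

phase 1: p=0.0363, T=0.672, ωT=1.926221, cosh=3.504610, sinh=3.358912; start (x,ẋ)=(-0.142800, 0.257700) → end (x,ẋ)=(-0.289397, -0.821234)
phase 2: p=0.3760, T=0.450, ωT=1.289880, cosh=1.953827, sinh=1.678523; start (x,ẋ)=(-0.289397, -0.821234) → end (x,ẋ)=(-1.404974, -4.805988)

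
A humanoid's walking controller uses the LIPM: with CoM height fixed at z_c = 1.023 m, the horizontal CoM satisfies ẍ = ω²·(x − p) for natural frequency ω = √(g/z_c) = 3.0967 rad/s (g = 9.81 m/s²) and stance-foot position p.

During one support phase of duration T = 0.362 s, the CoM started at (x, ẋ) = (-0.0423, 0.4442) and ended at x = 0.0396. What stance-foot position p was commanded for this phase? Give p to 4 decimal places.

p = 0.1224

ωT = 3.0967·0.362 = 1.121005; cosh(ωT) = 1.696945, sinh(ωT) = 1.370993
x(T) = p + (x₀−p)·cosh(ωT) + (ẋ₀/ω)·sinh(ωT) ⇒ p·(1 − cosh) = x(T) − x₀·cosh − (ẋ₀/ω)·sinh
numerator   = 0.0396 − (-0.0423)·1.696945 − (0.4442/3.0967)·1.370993 = -0.085279
denominator = 1 − 1.696945 = -0.696945
p = -0.085279 / -0.696945 = 0.1224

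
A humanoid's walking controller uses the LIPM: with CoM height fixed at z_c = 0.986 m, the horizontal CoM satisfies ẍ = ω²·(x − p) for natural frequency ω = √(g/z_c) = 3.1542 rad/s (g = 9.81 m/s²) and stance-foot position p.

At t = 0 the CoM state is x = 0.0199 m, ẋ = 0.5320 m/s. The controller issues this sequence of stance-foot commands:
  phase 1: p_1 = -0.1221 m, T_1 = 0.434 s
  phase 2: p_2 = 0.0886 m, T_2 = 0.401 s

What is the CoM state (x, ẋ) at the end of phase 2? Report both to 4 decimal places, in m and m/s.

phase 1: p=-0.1221, T=0.434, ωT=1.368923, cosh=2.092747, sinh=1.838366; start (x,ẋ)=(0.019900, 0.532000) → end (x,ẋ)=(0.485136, 1.936739)
phase 2: p=0.0886, T=0.401, ωT=1.264834, cosh=1.912396, sinh=1.630110; start (x,ẋ)=(0.485136, 1.936739) → end (x,ẋ)=(1.847853, 5.742680)

x = 1.8479, ẋ = 5.7427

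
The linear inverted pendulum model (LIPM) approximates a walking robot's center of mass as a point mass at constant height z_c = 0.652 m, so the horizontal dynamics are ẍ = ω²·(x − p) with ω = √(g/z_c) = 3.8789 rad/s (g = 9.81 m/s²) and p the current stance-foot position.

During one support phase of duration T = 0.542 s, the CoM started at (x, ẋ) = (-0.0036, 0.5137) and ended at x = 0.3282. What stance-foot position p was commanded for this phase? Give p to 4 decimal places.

ωT = 3.8789·0.542 = 2.102364; cosh(ωT) = 4.153832, sinh(ωT) = 4.031664
x(T) = p + (x₀−p)·cosh(ωT) + (ẋ₀/ω)·sinh(ωT) ⇒ p·(1 − cosh) = x(T) − x₀·cosh − (ẋ₀/ω)·sinh
numerator   = 0.3282 − (-0.0036)·4.153832 − (0.5137/3.8789)·4.031664 = -0.190777
denominator = 1 − 4.153832 = -3.153832
p = -0.190777 / -3.153832 = 0.0605

p = 0.0605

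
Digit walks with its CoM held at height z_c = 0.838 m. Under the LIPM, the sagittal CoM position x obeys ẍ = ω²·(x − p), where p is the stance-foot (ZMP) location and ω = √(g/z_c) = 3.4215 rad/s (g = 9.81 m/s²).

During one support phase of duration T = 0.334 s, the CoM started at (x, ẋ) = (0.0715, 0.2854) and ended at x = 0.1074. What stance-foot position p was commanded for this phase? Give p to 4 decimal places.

p = 0.1837

ωT = 3.4215·0.334 = 1.142781; cosh(ωT) = 1.727203, sinh(ωT) = 1.408273
x(T) = p + (x₀−p)·cosh(ωT) + (ẋ₀/ω)·sinh(ωT) ⇒ p·(1 − cosh) = x(T) − x₀·cosh − (ẋ₀/ω)·sinh
numerator   = 0.1074 − (0.0715)·1.727203 − (0.2854/3.4215)·1.408273 = -0.133564
denominator = 1 − 1.727203 = -0.727203
p = -0.133564 / -0.727203 = 0.1837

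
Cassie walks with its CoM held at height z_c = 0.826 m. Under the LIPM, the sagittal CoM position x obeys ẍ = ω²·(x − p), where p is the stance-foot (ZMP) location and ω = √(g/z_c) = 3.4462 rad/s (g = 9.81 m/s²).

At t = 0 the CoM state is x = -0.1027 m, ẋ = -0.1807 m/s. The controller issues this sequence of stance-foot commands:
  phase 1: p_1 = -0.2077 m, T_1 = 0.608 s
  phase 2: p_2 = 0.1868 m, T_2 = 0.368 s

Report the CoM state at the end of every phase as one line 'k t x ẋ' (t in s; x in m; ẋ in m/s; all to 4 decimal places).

phase 1: p=-0.2077, T=0.608, ωT=2.095290, cosh=4.125415, sinh=4.002380; start (x,ẋ)=(-0.102700, -0.180700) → end (x,ẋ)=(0.015605, 0.702803)
phase 2: p=0.1868, T=0.368, ωT=1.268202, cosh=1.917896, sinh=1.636559; start (x,ẋ)=(0.015605, 0.702803) → end (x,ẋ)=(0.192219, 0.382381)

1 0.6080 0.0156 0.7028
2 0.9760 0.1922 0.3824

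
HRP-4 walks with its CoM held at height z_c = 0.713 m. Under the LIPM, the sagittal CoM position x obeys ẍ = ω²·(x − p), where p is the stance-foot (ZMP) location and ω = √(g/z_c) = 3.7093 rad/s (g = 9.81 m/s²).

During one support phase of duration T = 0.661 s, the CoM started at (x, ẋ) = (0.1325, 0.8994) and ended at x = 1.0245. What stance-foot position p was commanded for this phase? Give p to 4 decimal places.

ωT = 3.7093·0.661 = 2.451847; cosh(ωT) = 5.847954, sinh(ωT) = 5.761820
x(T) = p + (x₀−p)·cosh(ωT) + (ẋ₀/ω)·sinh(ωT) ⇒ p·(1 − cosh) = x(T) − x₀·cosh − (ẋ₀/ω)·sinh
numerator   = 1.0245 − (0.1325)·5.847954 − (0.8994/3.7093)·5.761820 = -1.147432
denominator = 1 − 5.847954 = -4.847954
p = -1.147432 / -4.847954 = 0.2367

p = 0.2367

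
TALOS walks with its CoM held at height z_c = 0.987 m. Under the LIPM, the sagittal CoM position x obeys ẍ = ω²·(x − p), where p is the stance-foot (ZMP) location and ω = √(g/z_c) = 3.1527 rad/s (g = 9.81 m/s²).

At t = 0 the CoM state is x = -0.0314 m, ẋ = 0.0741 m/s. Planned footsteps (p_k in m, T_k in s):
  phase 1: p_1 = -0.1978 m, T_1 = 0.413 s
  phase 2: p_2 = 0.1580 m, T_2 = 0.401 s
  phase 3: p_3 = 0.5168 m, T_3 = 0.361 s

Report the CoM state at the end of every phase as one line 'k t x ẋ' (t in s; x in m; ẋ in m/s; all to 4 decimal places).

1 0.4130 0.1708 1.0394
2 0.8140 0.7194 2.0523
3 1.1750 1.7770 4.4259

phase 1: p=-0.1978, T=0.413, ωT=1.302065, cosh=1.974426, sinh=1.702456; start (x,ẋ)=(-0.031400, 0.074100) → end (x,ẋ)=(0.170758, 1.039429)
phase 2: p=0.1580, T=0.401, ωT=1.264233, cosh=1.911416, sinh=1.628960; start (x,ẋ)=(0.170758, 1.039429) → end (x,ẋ)=(0.719446, 2.052304)
phase 3: p=0.5168, T=0.361, ωT=1.138125, cosh=1.720665, sinh=1.400245; start (x,ẋ)=(0.719446, 2.052304) → end (x,ẋ)=(1.777000, 4.425920)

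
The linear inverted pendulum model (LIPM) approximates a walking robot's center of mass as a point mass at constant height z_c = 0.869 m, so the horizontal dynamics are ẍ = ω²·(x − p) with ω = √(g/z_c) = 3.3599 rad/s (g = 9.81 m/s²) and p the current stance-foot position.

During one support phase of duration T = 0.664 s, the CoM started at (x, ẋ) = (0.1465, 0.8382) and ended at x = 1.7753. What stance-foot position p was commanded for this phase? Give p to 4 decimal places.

ωT = 3.3599·0.664 = 2.230974; cosh(ωT) = 4.708174, sinh(ωT) = 4.600751
x(T) = p + (x₀−p)·cosh(ωT) + (ẋ₀/ω)·sinh(ωT) ⇒ p·(1 − cosh) = x(T) − x₀·cosh − (ẋ₀/ω)·sinh
numerator   = 1.7753 − (0.1465)·4.708174 − (0.8382/3.3599)·4.600751 = -0.062205
denominator = 1 − 4.708174 = -3.708174
p = -0.062205 / -3.708174 = 0.0168

p = 0.0168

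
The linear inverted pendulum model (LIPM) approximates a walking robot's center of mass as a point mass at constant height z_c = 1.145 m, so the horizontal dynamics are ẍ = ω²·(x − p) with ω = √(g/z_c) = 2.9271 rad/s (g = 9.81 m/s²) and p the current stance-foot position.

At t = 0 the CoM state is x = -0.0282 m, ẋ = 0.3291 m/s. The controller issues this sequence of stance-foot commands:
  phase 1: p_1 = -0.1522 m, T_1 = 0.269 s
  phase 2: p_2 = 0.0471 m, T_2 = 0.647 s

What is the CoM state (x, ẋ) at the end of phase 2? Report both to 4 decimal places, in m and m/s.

phase 1: p=-0.1522, T=0.269, ωT=0.787390, cosh=1.326342, sinh=0.871311; start (x,ẋ)=(-0.028200, 0.329100) → end (x,ẋ)=(0.110230, 0.752750)
phase 2: p=0.0471, T=0.647, ωT=1.893834, cosh=3.397644, sinh=3.247150; start (x,ẋ)=(0.110230, 0.752750) → end (x,ẋ)=(1.096649, 3.157609)

x = 1.0966, ẋ = 3.1576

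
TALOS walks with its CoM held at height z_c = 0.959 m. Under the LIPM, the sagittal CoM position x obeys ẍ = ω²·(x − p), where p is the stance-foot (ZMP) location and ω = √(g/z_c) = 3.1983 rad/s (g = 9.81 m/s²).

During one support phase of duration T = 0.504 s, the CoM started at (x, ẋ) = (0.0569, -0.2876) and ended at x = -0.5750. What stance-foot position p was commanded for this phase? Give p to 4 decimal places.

ωT = 3.1983·0.504 = 1.611943; cosh(ωT) = 2.606021, sinh(ωT) = 2.406521
x(T) = p + (x₀−p)·cosh(ωT) + (ẋ₀/ω)·sinh(ωT) ⇒ p·(1 − cosh) = x(T) − x₀·cosh − (ẋ₀/ω)·sinh
numerator   = -0.5750 − (0.0569)·2.606021 − (-0.2876/3.1983)·2.406521 = -0.506882
denominator = 1 − 2.606021 = -1.606021
p = -0.506882 / -1.606021 = 0.3156

p = 0.3156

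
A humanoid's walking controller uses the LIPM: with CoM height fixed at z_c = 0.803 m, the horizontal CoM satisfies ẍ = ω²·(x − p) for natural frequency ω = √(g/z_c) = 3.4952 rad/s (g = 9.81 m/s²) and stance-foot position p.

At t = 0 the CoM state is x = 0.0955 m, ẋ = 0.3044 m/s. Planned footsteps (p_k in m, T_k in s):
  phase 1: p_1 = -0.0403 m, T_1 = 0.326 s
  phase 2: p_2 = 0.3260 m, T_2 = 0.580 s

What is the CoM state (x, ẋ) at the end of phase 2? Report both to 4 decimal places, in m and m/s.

x = 1.5566, ẋ = 4.4627

phase 1: p=-0.0403, T=0.326, ωT=1.139435, cosh=1.722501, sinh=1.402502; start (x,ẋ)=(0.095500, 0.304400) → end (x,ẋ)=(0.315761, 1.190024)
phase 2: p=0.3260, T=0.580, ωT=2.027216, cosh=3.862310, sinh=3.730608; start (x,ẋ)=(0.315761, 1.190024) → end (x,ẋ)=(1.556627, 4.462730)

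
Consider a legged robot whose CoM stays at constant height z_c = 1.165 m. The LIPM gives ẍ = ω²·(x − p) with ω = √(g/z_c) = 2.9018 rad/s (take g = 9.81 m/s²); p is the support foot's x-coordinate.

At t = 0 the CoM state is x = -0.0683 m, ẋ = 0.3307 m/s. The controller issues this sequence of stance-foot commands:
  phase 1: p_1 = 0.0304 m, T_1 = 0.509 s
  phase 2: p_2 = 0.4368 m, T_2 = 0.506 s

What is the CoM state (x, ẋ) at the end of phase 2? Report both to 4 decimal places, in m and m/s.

phase 1: p=0.0304, T=0.509, ωT=1.477016, cosh=2.304088, sinh=2.075770; start (x,ẋ)=(-0.068300, 0.330700) → end (x,ẋ)=(0.039549, 0.167445)
phase 2: p=0.4368, T=0.506, ωT=1.468311, cosh=2.286104, sinh=2.055790; start (x,ẋ)=(0.039549, 0.167445) → end (x,ẋ)=(-0.352730, -1.987000)

x = -0.3527, ẋ = -1.9870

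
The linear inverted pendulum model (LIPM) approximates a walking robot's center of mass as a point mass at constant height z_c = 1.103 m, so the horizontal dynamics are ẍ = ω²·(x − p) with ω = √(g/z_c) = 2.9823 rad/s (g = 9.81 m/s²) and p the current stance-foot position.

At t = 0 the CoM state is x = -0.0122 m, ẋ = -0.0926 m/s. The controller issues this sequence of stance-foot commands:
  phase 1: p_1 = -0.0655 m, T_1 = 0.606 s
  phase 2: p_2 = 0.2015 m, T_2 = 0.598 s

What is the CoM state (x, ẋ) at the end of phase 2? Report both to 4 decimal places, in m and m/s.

phase 1: p=-0.0655, T=0.606, ωT=1.807274, cosh=3.128956, sinh=2.964855; start (x,ẋ)=(-0.012200, -0.092600) → end (x,ẋ)=(0.009215, 0.181542)
phase 2: p=0.2015, T=0.598, ωT=1.783415, cosh=3.059104, sinh=2.891040; start (x,ẋ)=(0.009215, 0.181542) → end (x,ẋ)=(-0.210733, -1.102516)

x = -0.2107, ẋ = -1.1025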